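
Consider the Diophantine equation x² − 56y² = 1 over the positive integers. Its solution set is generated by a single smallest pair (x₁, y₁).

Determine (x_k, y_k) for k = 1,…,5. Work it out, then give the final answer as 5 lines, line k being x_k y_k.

√56 = [7; 2,14, …], period ℓ=2 (even) → k=1
a_0=7:  p_0=7·1+0=7,  q_0=7·0+1=1
a_1=2:  p_1=2·7+1=15,  q_1=2·1+0=2
(x₁, y₁) = (15, 2);  15² − 56·2² = 1 ✓
n=2: (15,2)∘(15,2) = (15·15+56·2·2, 15·2+2·15) = (449,60)
n=3: (449,60)∘(15,2) = (15·449+56·2·60, 15·60+2·449) = (13455,1798)
n=4: (13455,1798)∘(15,2) = (15·13455+56·2·1798, 15·1798+2·13455) = (403201,53880)
n=5: (403201,53880)∘(15,2) = (15·403201+56·2·53880, 15·53880+2·403201) = (12082575,1614602)

15 2
449 60
13455 1798
403201 53880
12082575 1614602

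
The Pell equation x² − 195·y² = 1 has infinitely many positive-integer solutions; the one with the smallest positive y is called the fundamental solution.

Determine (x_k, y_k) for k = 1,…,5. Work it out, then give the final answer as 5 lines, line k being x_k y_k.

√195 = [13; 1,26, …], period ℓ=2 (even) → k=1
step 0: (13, 1)  from 13·(1,0) + (0,1)
step 1: (14, 1)  from 1·(13,1) + (1,0)
fundamental: x₁=14, y₁=1  (since 196 − 195·1 = 1)
(x_2, y_2) = (14·14 + 195·1·1, 14·1 + 1·14) = (391, 28)
(x_3, y_3) = (14·391 + 195·1·28, 14·28 + 1·391) = (10934, 783)
(x_4, y_4) = (14·10934 + 195·1·783, 14·783 + 1·10934) = (305761, 21896)
(x_5, y_5) = (14·305761 + 195·1·21896, 14·21896 + 1·305761) = (8550374, 612305)

14 1
391 28
10934 783
305761 21896
8550374 612305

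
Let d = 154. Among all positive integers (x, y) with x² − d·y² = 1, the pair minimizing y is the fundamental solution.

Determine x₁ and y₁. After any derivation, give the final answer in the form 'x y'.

d=154: √d = [12; 2,2,3,1,2,1,3,2,2,24] (ℓ=10, even), read p_9/q_9
a_0=12:  p_0=12·1+0=12,  q_0=12·0+1=1
…
a_4=1:  p_4=1·211+62=273,  q_4=1·17+5=22
a_5=2:  p_5=2·273+211=757,  q_5=2·22+17=61
…
a_8=2:  p_8=2·3847+1030=8724,  q_8=2·310+83=703
a_9=2:  p_9=2·8724+3847=21295,  q_9=2·703+310=1716
(x₁, y₁) = (21295, 1716);  21295² − 154·1716² = 1 ✓

21295 1716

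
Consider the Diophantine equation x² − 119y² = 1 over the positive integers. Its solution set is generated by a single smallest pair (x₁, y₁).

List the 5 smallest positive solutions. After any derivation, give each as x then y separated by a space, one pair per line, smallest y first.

d=119: √d = [10; 1,9,1,20] (ℓ=4, even), read p_3/q_3
i=0: a=10 ⇒ p=10, q=1
i=1: a=1 ⇒ p=11, q=1
i=2: a=9 ⇒ p=109, q=10
i=3: a=1 ⇒ p=120, q=11
fundamental: x₁=120, y₁=11  (since 14400 − 119·121 = 1)
(x_2, y_2) = (120·120 + 119·11·11, 120·11 + 11·120) = (28799, 2640)
(x_3, y_3) = (120·28799 + 119·11·2640, 120·2640 + 11·28799) = (6911640, 633589)
(x_4, y_4) = (120·6911640 + 119·11·633589, 120·633589 + 11·6911640) = (1658764801, 152058720)
(x_5, y_5) = (120·1658764801 + 119·11·152058720, 120·152058720 + 11·1658764801) = (398096640600, 36493459211)

120 11
28799 2640
6911640 633589
1658764801 152058720
398096640600 36493459211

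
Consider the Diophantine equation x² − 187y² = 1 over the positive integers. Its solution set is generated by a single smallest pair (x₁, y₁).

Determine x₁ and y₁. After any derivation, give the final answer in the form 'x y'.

[13; 1,2,13,2,1,26] for √187; ℓ=6 ⇒ convergent index 5
k=0  a_k=13  p_k/q_k = 13/1
…
k=2  a_k=2  p_k/q_k = 41/3
k=3  a_k=13  p_k/q_k = 547/40
k=4  a_k=2  p_k/q_k = 1135/83
k=5  a_k=1  p_k/q_k = 1682/123
(x₁, y₁) = (1682, 123);  1682² − 187·123² = 1 ✓

1682 123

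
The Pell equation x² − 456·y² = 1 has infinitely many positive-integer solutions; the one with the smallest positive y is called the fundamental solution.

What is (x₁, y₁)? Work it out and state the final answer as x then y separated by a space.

√456 → a₀=21, period (2,1,4,1,2,42); ℓ=6 even so k=5
step 0: (21, 1)  from 21·(1,0) + (0,1)
step 1: (43, 2)  from 2·(21,1) + (1,0)
step 2: (64, 3)  from 1·(43,2) + (21,1)
step 3: (299, 14)  from 4·(64,3) + (43,2)
step 4: (363, 17)  from 1·(299,14) + (64,3)
step 5: (1025, 48)  from 2·(363,17) + (299,14)
(x₁, y₁) = (1025, 48);  1025² − 456·48² = 1 ✓

1025 48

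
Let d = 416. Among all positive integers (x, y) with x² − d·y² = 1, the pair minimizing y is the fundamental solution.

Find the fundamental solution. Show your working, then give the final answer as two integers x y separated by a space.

5201 255

√416 = [20; 2,1,1,9,1,1,2,40, …], period ℓ=8 (even) → k=7
k=0  a_k=20  p_k/q_k = 20/1
k=1  a_k=2  p_k/q_k = 41/2
k=2  a_k=1  p_k/q_k = 61/3
k=3  a_k=1  p_k/q_k = 102/5
…
k=6  a_k=1  p_k/q_k = 2060/101
k=7  a_k=2  p_k/q_k = 5201/255
fundamental: x₁=5201, y₁=255  (since 27050401 − 416·65025 = 1)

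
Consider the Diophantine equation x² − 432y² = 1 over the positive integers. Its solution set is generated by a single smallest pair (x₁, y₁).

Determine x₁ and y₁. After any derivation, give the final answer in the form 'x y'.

1351 65

√432 = [20; 1,3,1,1,1,3,1,40, …], period ℓ=8 (even) → k=7
i=0: a=20 ⇒ p=20, q=1
i=1: a=1 ⇒ p=21, q=1
i=2: a=3 ⇒ p=83, q=4
i=3: a=1 ⇒ p=104, q=5
i=4: a=1 ⇒ p=187, q=9
i=5: a=1 ⇒ p=291, q=14
i=6: a=3 ⇒ p=1060, q=51
i=7: a=1 ⇒ p=1351, q=65
fundamental: x₁=1351, y₁=65  (since 1825201 − 432·4225 = 1)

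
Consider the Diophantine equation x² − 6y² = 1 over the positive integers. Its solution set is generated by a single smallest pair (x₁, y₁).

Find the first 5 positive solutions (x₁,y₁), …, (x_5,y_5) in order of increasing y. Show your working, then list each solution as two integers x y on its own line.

5 2
49 20
485 198
4801 1960
47525 19402

d=6: √d = [2; 2,4] (ℓ=2, even), read p_1/q_1
a_0=2:  p_0=2·1+0=2,  q_0=2·0+1=1
a_1=2:  p_1=2·2+1=5,  q_1=2·1+0=2
(x₁, y₁) = (5, 2);  5² − 6·2² = 1 ✓
n=2: (5,2)∘(5,2) = (5·5+6·2·2, 5·2+2·5) = (49,20)
n=3: (49,20)∘(5,2) = (5·49+6·2·20, 5·20+2·49) = (485,198)
n=4: (485,198)∘(5,2) = (5·485+6·2·198, 5·198+2·485) = (4801,1960)
n=5: (4801,1960)∘(5,2) = (5·4801+6·2·1960, 5·1960+2·4801) = (47525,19402)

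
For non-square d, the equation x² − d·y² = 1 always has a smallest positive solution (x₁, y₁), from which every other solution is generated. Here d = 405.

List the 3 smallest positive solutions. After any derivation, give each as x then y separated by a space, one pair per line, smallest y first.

√405 = [20; 8,40, …], period ℓ=2 (even) → k=1
i=0: a=20 ⇒ p=20, q=1
i=1: a=8 ⇒ p=161, q=8
(x₁, y₁) = (161, 8);  161² − 405·8² = 1 ✓
n=2: (161,8)∘(161,8) = (161·161+405·8·8, 161·8+8·161) = (51841,2576)
n=3: (51841,2576)∘(161,8) = (161·51841+405·8·2576, 161·2576+8·51841) = (16692641,829464)

161 8
51841 2576
16692641 829464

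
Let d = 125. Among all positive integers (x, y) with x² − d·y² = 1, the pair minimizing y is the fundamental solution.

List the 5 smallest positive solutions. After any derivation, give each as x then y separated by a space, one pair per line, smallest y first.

930249 83204
1730726404001 154800875592
3220013013190122249 288006719437081612
5990827771012465337616001 535835925499096664087184
11145923086309929722690704506249 996921667718930338621440576020

√125 = [11; 5,1,1,5,22, …], period ℓ=5 (odd) → k=9
i=0: a=11 ⇒ p=11, q=1
i=1: a=5 ⇒ p=56, q=5
i=2: a=1 ⇒ p=67, q=6
i=3: a=1 ⇒ p=123, q=11
i=4: a=5 ⇒ p=682, q=61
i=5: a=22 ⇒ p=15127, q=1353
…
i=8: a=1 ⇒ p=167761, q=15005
i=9: a=5 ⇒ p=930249, q=83204
(x₁, y₁) = (930249, 83204);  930249² − 125·83204² = 1 ✓
(930249+83204√125)^2 = 1730726404001 + 154800875592√125
(930249+83204√125)^3 = 3220013013190122249 + 288006719437081612√125
(930249+83204√125)^4 = 5990827771012465337616001 + 535835925499096664087184√125
(930249+83204√125)^5 = 11145923086309929722690704506249 + 996921667718930338621440576020√125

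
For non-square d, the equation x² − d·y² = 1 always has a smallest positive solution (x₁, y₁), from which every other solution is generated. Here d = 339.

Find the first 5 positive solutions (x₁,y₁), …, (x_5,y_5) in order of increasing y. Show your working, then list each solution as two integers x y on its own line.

[18; 2,2,2,1,17,1,2,2,2,36] for √339; ℓ=10 ⇒ convergent index 9
step 0: (18, 1)  from 18·(1,0) + (0,1)
…
step 3: (221, 12)  from 2·(92,5) + (37,2)
…
step 5: (5542, 301)  from 17·(313,17) + (221,12)
…
step 7: (17252, 937)  from 2·(5855,318) + (5542,301)
step 8: (40359, 2192)  from 2·(17252,937) + (5855,318)
step 9: (97970, 5321)  from 2·(40359,2192) + (17252,937)
→ (97970, 5321).  Check: 97970²=9598120900, 339·5321²=9598120899, difference 1.
n=2: (97970,5321)∘(97970,5321) = (97970·97970+339·5321·5321, 97970·5321+5321·97970) = (19196241799,1042596740)
n=3: (19196241799,1042596740)∘(97970,5321) = (97970·19196241799+339·5321·1042596740, 97970·1042596740+5321·19196241799) = (3761311617998090,204286405230279)
n=4: (3761311617998090,204286405230279)∘(97970,5321) = (97970·3761311617998090+339·5321·204286405230279, 97970·204286405230279+5321·3761311617998090) = (736991398411349512801,40027878239778270520)
n=5: (736991398411349512801,40027878239778270520)∘(97970,5321) = (97970·736991398411349512801+339·5321·40027878239778270520, 97970·40027878239778270520+5321·736991398411349512801) = (144406094600958511920229850,7843062462097867920458521)

97970 5321
19196241799 1042596740
3761311617998090 204286405230279
736991398411349512801 40027878239778270520
144406094600958511920229850 7843062462097867920458521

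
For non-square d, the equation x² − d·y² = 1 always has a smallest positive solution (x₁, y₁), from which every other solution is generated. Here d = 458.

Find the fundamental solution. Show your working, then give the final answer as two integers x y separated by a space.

√458 → a₀=21, period (2,2,42); ℓ=3 odd so k=5
k=0  a_k=21  p_k/q_k = 21/1
…
k=2  a_k=2  p_k/q_k = 107/5
k=3  a_k=42  p_k/q_k = 4537/212
k=4  a_k=2  p_k/q_k = 9181/429
k=5  a_k=2  p_k/q_k = 22899/1070
→ (22899, 1070).  Check: 22899²=524364201, 458·1070²=524364200, difference 1.

22899 1070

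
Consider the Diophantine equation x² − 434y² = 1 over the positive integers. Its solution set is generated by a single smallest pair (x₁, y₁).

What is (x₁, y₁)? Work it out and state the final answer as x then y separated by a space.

125 6

[20; 1,4,1,40] for √434; ℓ=4 ⇒ convergent index 3
step 0: (20, 1)  from 20·(1,0) + (0,1)
step 1: (21, 1)  from 1·(20,1) + (1,0)
step 2: (104, 5)  from 4·(21,1) + (20,1)
step 3: (125, 6)  from 1·(104,5) + (21,1)
(x₁, y₁) = (125, 6);  125² − 434·6² = 1 ✓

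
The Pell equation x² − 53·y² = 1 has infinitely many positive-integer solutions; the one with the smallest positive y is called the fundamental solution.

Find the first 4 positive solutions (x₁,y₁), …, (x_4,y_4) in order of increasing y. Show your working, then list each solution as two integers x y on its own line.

66249 9100
8777860001 1205731800
1163048894346249 159757052027300
154101652394311440001 21167489878307463600

d=53: √d = [7; 3,1,1,3,14] (ℓ=5, odd), read p_9/q_9
i=0: a=7 ⇒ p=7, q=1
…
i=3: a=1 ⇒ p=51, q=7
i=4: a=3 ⇒ p=182, q=25
…
i=6: a=3 ⇒ p=7979, q=1096
…
i=8: a=1 ⇒ p=18557, q=2549
i=9: a=3 ⇒ p=66249, q=9100
(x₁, y₁) = (66249, 9100);  66249² − 53·9100² = 1 ✓
(66249+9100√53)^2 = 8777860001 + 1205731800√53
(66249+9100√53)^3 = 1163048894346249 + 159757052027300√53
(66249+9100√53)^4 = 154101652394311440001 + 21167489878307463600√53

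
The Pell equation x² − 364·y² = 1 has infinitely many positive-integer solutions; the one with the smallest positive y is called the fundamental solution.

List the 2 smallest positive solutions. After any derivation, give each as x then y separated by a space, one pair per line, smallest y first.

√364 = [19; 12,1,2,3,1,8,1,3,2,1,12,38, …], period ℓ=12 (even) → k=11
step 0: (19, 1)  from 19·(1,0) + (0,1)
…
step 2: (248, 13)  from 1·(229,12) + (19,1)
…
step 4: (2423, 127)  from 3·(725,38) + (248,13)
…
step 6: (27607, 1447)  from 8·(3148,165) + (2423,127)
…
step 9: (270499, 14178)  from 2·(119872,6283) + (30755,1612)
step 10: (390371, 20461)  from 1·(270499,14178) + (119872,6283)
step 11: (4954951, 259710)  from 12·(390371,20461) + (270499,14178)
→ (4954951, 259710).  Check: 4954951²=24551539412401, 364·259710²=24551539412400, difference 1.
n=2: (4954951,259710)∘(4954951,259710) = (4954951·4954951+364·259710·259710, 4954951·259710+259710·4954951) = (49103078824801,2573700648420)

4954951 259710
49103078824801 2573700648420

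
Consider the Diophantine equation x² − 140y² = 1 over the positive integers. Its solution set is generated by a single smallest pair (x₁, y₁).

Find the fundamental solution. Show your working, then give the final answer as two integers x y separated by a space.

d=140: √d = [11; 1,4,1,22] (ℓ=4, even), read p_3/q_3
a_0=11:  p_0=11·1+0=11,  q_0=11·0+1=1
a_1=1:  p_1=1·11+1=12,  q_1=1·1+0=1
a_2=4:  p_2=4·12+11=59,  q_2=4·1+1=5
a_3=1:  p_3=1·59+12=71,  q_3=1·5+1=6
→ (71, 6).  Check: 71²=5041, 140·6²=5040, difference 1.

71 6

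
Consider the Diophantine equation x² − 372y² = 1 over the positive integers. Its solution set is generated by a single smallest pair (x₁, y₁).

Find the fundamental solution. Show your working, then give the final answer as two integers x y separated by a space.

√372 → a₀=19, period (3,2,12,2,3,38); ℓ=6 even so k=5
k=0  a_k=19  p_k/q_k = 19/1
…
k=3  a_k=12  p_k/q_k = 1678/87
k=4  a_k=2  p_k/q_k = 3491/181
k=5  a_k=3  p_k/q_k = 12151/630
fundamental: x₁=12151, y₁=630  (since 147646801 − 372·396900 = 1)

12151 630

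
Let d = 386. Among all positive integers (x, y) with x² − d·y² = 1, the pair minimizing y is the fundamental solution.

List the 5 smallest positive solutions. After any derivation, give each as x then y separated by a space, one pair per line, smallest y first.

111555 5678
24889036049 1266818580
5552992832780835 282639893378122
1238928230896843060801 63059786610325980840
276417277589841662462530275 14069268990347189691834278

√386 = [19; 1,1,1,4,1,18,1,4,1,1,1,38, …], period ℓ=12 (even) → k=11
i=0: a=19 ⇒ p=19, q=1
…
i=2: a=1 ⇒ p=39, q=2
…
i=4: a=4 ⇒ p=275, q=14
…
i=6: a=18 ⇒ p=6287, q=320
…
i=9: a=1 ⇒ p=39392, q=2005
i=10: a=1 ⇒ p=72163, q=3673
i=11: a=1 ⇒ p=111555, q=5678
→ (111555, 5678).  Check: 111555²=12444518025, 386·5678²=12444518024, difference 1.
n=2: (111555,5678)∘(111555,5678) = (111555·111555+386·5678·5678, 111555·5678+5678·111555) = (24889036049,1266818580)
n=3: (24889036049,1266818580)∘(111555,5678) = (111555·24889036049+386·5678·1266818580, 111555·1266818580+5678·24889036049) = (5552992832780835,282639893378122)
n=4: (5552992832780835,282639893378122)∘(111555,5678) = (111555·5552992832780835+386·5678·282639893378122, 111555·282639893378122+5678·5552992832780835) = (1238928230896843060801,63059786610325980840)
n=5: (1238928230896843060801,63059786610325980840)∘(111555,5678) = (111555·1238928230896843060801+386·5678·63059786610325980840, 111555·63059786610325980840+5678·1238928230896843060801) = (276417277589841662462530275,14069268990347189691834278)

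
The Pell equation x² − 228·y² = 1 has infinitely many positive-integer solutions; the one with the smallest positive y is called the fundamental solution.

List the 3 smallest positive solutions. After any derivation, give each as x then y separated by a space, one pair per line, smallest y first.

d=228: √d = [15; 10,30] (ℓ=2, even), read p_1/q_1
k=0  a_k=15  p_k/q_k = 15/1
k=1  a_k=10  p_k/q_k = 151/10
fundamental: x₁=151, y₁=10  (since 22801 − 228·100 = 1)
n=2: (151,10)∘(151,10) = (151·151+228·10·10, 151·10+10·151) = (45601,3020)
n=3: (45601,3020)∘(151,10) = (151·45601+228·10·3020, 151·3020+10·45601) = (13771351,912030)

151 10
45601 3020
13771351 912030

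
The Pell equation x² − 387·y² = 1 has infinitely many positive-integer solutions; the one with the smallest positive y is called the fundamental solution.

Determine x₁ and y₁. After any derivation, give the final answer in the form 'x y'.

d=387: √d = [19; 1,2,19,2,1,38] (ℓ=6, even), read p_5/q_5
i=0: a=19 ⇒ p=19, q=1
i=1: a=1 ⇒ p=20, q=1
i=2: a=2 ⇒ p=59, q=3
i=3: a=19 ⇒ p=1141, q=58
i=4: a=2 ⇒ p=2341, q=119
i=5: a=1 ⇒ p=3482, q=177
fundamental: x₁=3482, y₁=177  (since 12124324 − 387·31329 = 1)

3482 177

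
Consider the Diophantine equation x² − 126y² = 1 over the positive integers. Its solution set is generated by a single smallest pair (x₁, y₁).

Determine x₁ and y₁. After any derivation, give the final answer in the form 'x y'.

449 40

[11; 4,2,4,22] for √126; ℓ=4 ⇒ convergent index 3
i=0: a=11 ⇒ p=11, q=1
…
i=2: a=2 ⇒ p=101, q=9
i=3: a=4 ⇒ p=449, q=40
(x₁, y₁) = (449, 40);  449² − 126·40² = 1 ✓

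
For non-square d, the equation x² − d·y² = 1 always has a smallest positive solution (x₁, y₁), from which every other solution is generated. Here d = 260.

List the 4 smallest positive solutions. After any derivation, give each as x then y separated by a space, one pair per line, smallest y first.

√260 → a₀=16, period (8,32); ℓ=2 even so k=1
a_0=16:  p_0=16·1+0=16,  q_0=16·0+1=1
a_1=8:  p_1=8·16+1=129,  q_1=8·1+0=8
fundamental: x₁=129, y₁=8  (since 16641 − 260·64 = 1)
(x_2, y_2) = (129·129 + 260·8·8, 129·8 + 8·129) = (33281, 2064)
(x_3, y_3) = (129·33281 + 260·8·2064, 129·2064 + 8·33281) = (8586369, 532504)
(x_4, y_4) = (129·8586369 + 260·8·532504, 129·532504 + 8·8586369) = (2215249921, 137383968)

129 8
33281 2064
8586369 532504
2215249921 137383968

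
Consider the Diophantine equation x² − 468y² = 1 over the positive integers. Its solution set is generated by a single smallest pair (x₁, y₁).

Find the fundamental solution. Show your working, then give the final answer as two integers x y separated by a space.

[21; 1,1,1,2,1,1,1,42] for √468; ℓ=8 ⇒ convergent index 7
a_0=21:  p_0=21·1+0=21,  q_0=21·0+1=1
a_1=1:  p_1=1·21+1=22,  q_1=1·1+0=1
…
a_4=2:  p_4=2·65+43=173,  q_4=2·3+2=8
a_5=1:  p_5=1·173+65=238,  q_5=1·8+3=11
a_6=1:  p_6=1·238+173=411,  q_6=1·11+8=19
a_7=1:  p_7=1·411+238=649,  q_7=1·19+11=30
fundamental: x₁=649, y₁=30  (since 421201 − 468·900 = 1)

649 30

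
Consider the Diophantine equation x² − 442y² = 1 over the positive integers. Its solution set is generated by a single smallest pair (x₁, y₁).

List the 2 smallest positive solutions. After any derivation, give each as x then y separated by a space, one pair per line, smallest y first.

d=442: √d = [21; 42] (ℓ=1, odd), read p_1/q_1
step 0: (21, 1)  from 21·(1,0) + (0,1)
step 1: (883, 42)  from 42·(21,1) + (1,0)
(x₁, y₁) = (883, 42);  883² − 442·42² = 1 ✓
(x_2, y_2) = (883·883 + 442·42·42, 883·42 + 42·883) = (1559377, 74172)

883 42
1559377 74172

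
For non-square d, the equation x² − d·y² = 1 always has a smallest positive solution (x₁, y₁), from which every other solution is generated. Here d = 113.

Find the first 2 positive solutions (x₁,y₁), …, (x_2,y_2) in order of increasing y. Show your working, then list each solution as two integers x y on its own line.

√113 → a₀=10, period (1,1,1,2,2,1,1,1,20); ℓ=9 odd so k=17
a_0=10:  p_0=10·1+0=10,  q_0=10·0+1=1
…
a_2=1:  p_2=1·11+10=21,  q_2=1·1+1=2
…
a_4=2:  p_4=2·32+21=85,  q_4=2·3+2=8
a_5=2:  p_5=2·85+32=202,  q_5=2·8+3=19
a_6=1:  p_6=1·202+85=287,  q_6=1·19+8=27
…
a_10=1:  p_10=1·16009+776=16785,  q_10=1·1506+73=1579
a_11=1:  p_11=1·16785+16009=32794,  q_11=1·1579+1506=3085
a_12=1:  p_12=1·32794+16785=49579,  q_12=1·3085+1579=4664
…
a_15=1:  p_15=1·313483+131952=445435,  q_15=1·29490+12413=41903
a_16=1:  p_16=1·445435+313483=758918,  q_16=1·41903+29490=71393
a_17=1:  p_17=1·758918+445435=1204353,  q_17=1·71393+41903=113296
fundamental: x₁=1204353, y₁=113296  (since 1450466148609 − 113·12835983616 = 1)
(1204353+113296√113)^2 = 2900932297217 + 272896754976√113

1204353 113296
2900932297217 272896754976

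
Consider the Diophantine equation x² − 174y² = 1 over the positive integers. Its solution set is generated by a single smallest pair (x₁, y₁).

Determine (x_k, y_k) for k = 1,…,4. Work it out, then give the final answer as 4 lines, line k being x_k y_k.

d=174: √d = [13; 5,4,5,26] (ℓ=4, even), read p_3/q_3
k=0  a_k=13  p_k/q_k = 13/1
…
k=2  a_k=4  p_k/q_k = 277/21
k=3  a_k=5  p_k/q_k = 1451/110
(x₁, y₁) = (1451, 110);  1451² − 174·110² = 1 ✓
(x_2, y_2) = (1451·1451 + 174·110·110, 1451·110 + 110·1451) = (4210801, 319220)
(x_3, y_3) = (1451·4210801 + 174·110·319220, 1451·319220 + 110·4210801) = (12219743051, 926376330)
(x_4, y_4) = (1451·12219743051 + 174·110·926376330, 1451·926376330 + 110·12219743051) = (35461690123201, 2688343790440)

1451 110
4210801 319220
12219743051 926376330
35461690123201 2688343790440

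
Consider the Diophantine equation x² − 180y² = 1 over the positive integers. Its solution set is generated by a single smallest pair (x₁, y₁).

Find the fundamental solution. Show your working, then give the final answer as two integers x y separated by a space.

√180 → a₀=13, period (2,2,2,26); ℓ=4 even so k=3
k=0  a_k=13  p_k/q_k = 13/1
k=1  a_k=2  p_k/q_k = 27/2
k=2  a_k=2  p_k/q_k = 67/5
k=3  a_k=2  p_k/q_k = 161/12
(x₁, y₁) = (161, 12);  161² − 180·12² = 1 ✓

161 12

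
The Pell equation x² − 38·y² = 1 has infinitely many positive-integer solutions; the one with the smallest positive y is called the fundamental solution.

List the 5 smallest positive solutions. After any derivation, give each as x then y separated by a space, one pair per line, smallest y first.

√38 = [6; 6,12, …], period ℓ=2 (even) → k=1
step 0: (6, 1)  from 6·(1,0) + (0,1)
step 1: (37, 6)  from 6·(6,1) + (1,0)
fundamental: x₁=37, y₁=6  (since 1369 − 38·36 = 1)
k=2:  x_2 = 37·37+38·6·6 = 2737,  y_2 = 37·6+6·37 = 444
k=3:  x_3 = 37·2737+38·6·444 = 202501,  y_3 = 37·444+6·2737 = 32850
k=4:  x_4 = 37·202501+38·6·32850 = 14982337,  y_4 = 37·32850+6·202501 = 2430456
k=5:  x_5 = 37·14982337+38·6·2430456 = 1108490437,  y_5 = 37·2430456+6·14982337 = 179820894

37 6
2737 444
202501 32850
14982337 2430456
1108490437 179820894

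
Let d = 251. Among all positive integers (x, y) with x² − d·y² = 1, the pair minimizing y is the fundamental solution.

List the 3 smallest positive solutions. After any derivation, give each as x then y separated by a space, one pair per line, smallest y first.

3674890 231957
27009633024199 1704832919460
198514860608593651330 12530146894788486843

[15; 1,5,2,1,2,…,5,1,30] for √251; ℓ=14 ⇒ convergent index 13
a_0=15:  p_0=15·1+0=15,  q_0=15·0+1=1
…
a_2=5:  p_2=5·16+15=95,  q_2=5·1+1=6
a_3=2:  p_3=2·95+16=206,  q_3=2·6+1=13
a_4=1:  p_4=1·206+95=301,  q_4=1·13+6=19
…
a_8=2:  p_8=2·29563+1917=61043,  q_8=2·1866+121=3853
a_9=2:  p_9=2·61043+29563=151649,  q_9=2·3853+1866=9572
…
a_11=2:  p_11=2·212692+151649=577033,  q_11=2·13425+9572=36422
a_12=5:  p_12=5·577033+212692=3097857,  q_12=5·36422+13425=195535
a_13=1:  p_13=1·3097857+577033=3674890,  q_13=1·195535+36422=231957
→ (3674890, 231957).  Check: 3674890²=13504816512100, 251·231957²=13504816512099, difference 1.
(3674890+231957√251)^2 = 27009633024199 + 1704832919460√251
(3674890+231957√251)^3 = 198514860608593651330 + 12530146894788486843√251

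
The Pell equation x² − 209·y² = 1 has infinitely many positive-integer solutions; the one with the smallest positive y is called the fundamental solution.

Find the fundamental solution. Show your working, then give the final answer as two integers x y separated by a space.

√209 = [14; 2,5,3,2,3,5,2,28, …], period ℓ=8 (even) → k=7
k=0  a_k=14  p_k/q_k = 14/1
…
k=2  a_k=5  p_k/q_k = 159/11
…
k=5  a_k=3  p_k/q_k = 4019/278
k=6  a_k=5  p_k/q_k = 21266/1471
k=7  a_k=2  p_k/q_k = 46551/3220
(x₁, y₁) = (46551, 3220);  46551² − 209·3220² = 1 ✓

46551 3220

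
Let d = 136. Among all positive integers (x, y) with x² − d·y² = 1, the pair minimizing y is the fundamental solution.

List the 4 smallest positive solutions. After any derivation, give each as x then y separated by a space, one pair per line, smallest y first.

[11; 1,1,1,22] for √136; ℓ=4 ⇒ convergent index 3
k=0  a_k=11  p_k/q_k = 11/1
…
k=2  a_k=1  p_k/q_k = 23/2
k=3  a_k=1  p_k/q_k = 35/3
fundamental: x₁=35, y₁=3  (since 1225 − 136·9 = 1)
(x_2, y_2) = (35·35 + 136·3·3, 35·3 + 3·35) = (2449, 210)
(x_3, y_3) = (35·2449 + 136·3·210, 35·210 + 3·2449) = (171395, 14697)
(x_4, y_4) = (35·171395 + 136·3·14697, 35·14697 + 3·171395) = (11995201, 1028580)

35 3
2449 210
171395 14697
11995201 1028580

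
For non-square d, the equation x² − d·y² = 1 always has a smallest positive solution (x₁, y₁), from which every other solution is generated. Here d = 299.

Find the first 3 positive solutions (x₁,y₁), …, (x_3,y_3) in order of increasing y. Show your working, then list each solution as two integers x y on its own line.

415 24
344449 19920
285892255 16533576

√299 = [17; 3,2,3,34, …], period ℓ=4 (even) → k=3
a_0=17:  p_0=17·1+0=17,  q_0=17·0+1=1
…
a_2=2:  p_2=2·52+17=121,  q_2=2·3+1=7
a_3=3:  p_3=3·121+52=415,  q_3=3·7+3=24
(x₁, y₁) = (415, 24);  415² − 299·24² = 1 ✓
(415+24√299)^2 = 344449 + 19920√299
(415+24√299)^3 = 285892255 + 16533576√299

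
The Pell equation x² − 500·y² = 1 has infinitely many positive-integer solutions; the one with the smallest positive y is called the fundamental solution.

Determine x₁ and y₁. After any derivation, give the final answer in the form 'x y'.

930249 41602

d=500: √d = [22; 2,1,3,2,1,…,1,2,44] (ℓ=14, even), read p_13/q_13
k=0  a_k=22  p_k/q_k = 22/1
k=1  a_k=2  p_k/q_k = 45/2
k=2  a_k=1  p_k/q_k = 67/3
k=3  a_k=3  p_k/q_k = 246/11
…
k=5  a_k=1  p_k/q_k = 805/36
k=6  a_k=1  p_k/q_k = 1364/61
k=7  a_k=10  p_k/q_k = 14445/646
k=8  a_k=1  p_k/q_k = 15809/707
k=9  a_k=1  p_k/q_k = 30254/1353
k=10  a_k=2  p_k/q_k = 76317/3413
k=11  a_k=3  p_k/q_k = 259205/11592
k=12  a_k=1  p_k/q_k = 335522/15005
k=13  a_k=2  p_k/q_k = 930249/41602
fundamental: x₁=930249, y₁=41602  (since 865363202001 − 500·1730726404 = 1)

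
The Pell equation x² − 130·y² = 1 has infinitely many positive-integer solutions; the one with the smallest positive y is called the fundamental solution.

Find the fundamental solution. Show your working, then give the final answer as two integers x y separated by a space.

6499 570

[11; 2,2,22] for √130; ℓ=3 ⇒ convergent index 5
i=0: a=11 ⇒ p=11, q=1
…
i=4: a=2 ⇒ p=2611, q=229
i=5: a=2 ⇒ p=6499, q=570
fundamental: x₁=6499, y₁=570  (since 42237001 − 130·324900 = 1)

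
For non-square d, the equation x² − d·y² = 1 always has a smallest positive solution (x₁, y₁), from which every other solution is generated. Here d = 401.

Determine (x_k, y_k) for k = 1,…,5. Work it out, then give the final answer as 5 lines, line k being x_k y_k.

801 40
1283201 64080
2055687201 102656120
3293209612801 164455040160
5275719744020001 263456871680200

√401 → a₀=20, period (40); ℓ=1 odd so k=1
a_0=20:  p_0=20·1+0=20,  q_0=20·0+1=1
a_1=40:  p_1=40·20+1=801,  q_1=40·1+0=40
(x₁, y₁) = (801, 40);  801² − 401·40² = 1 ✓
n=2: (801,40)∘(801,40) = (801·801+401·40·40, 801·40+40·801) = (1283201,64080)
n=3: (1283201,64080)∘(801,40) = (801·1283201+401·40·64080, 801·64080+40·1283201) = (2055687201,102656120)
n=4: (2055687201,102656120)∘(801,40) = (801·2055687201+401·40·102656120, 801·102656120+40·2055687201) = (3293209612801,164455040160)
n=5: (3293209612801,164455040160)∘(801,40) = (801·3293209612801+401·40·164455040160, 801·164455040160+40·3293209612801) = (5275719744020001,263456871680200)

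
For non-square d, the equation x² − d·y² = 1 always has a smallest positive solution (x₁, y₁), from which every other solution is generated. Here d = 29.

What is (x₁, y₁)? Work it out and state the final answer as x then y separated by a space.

9801 1820

d=29: √d = [5; 2,1,1,2,10] (ℓ=5, odd), read p_9/q_9
a_0=5:  p_0=5·1+0=5,  q_0=5·0+1=1
a_1=2:  p_1=2·5+1=11,  q_1=2·1+0=2
a_2=1:  p_2=1·11+5=16,  q_2=1·2+1=3
…
a_4=2:  p_4=2·27+16=70,  q_4=2·5+3=13
…
a_8=1:  p_8=1·2251+1524=3775,  q_8=1·418+283=701
a_9=2:  p_9=2·3775+2251=9801,  q_9=2·701+418=1820
→ (9801, 1820).  Check: 9801²=96059601, 29·1820²=96059600, difference 1.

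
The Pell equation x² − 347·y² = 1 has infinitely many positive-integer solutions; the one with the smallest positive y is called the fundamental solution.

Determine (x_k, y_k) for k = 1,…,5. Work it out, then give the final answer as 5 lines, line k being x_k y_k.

√347 → a₀=18, period (1,1,1,2,4,…,1,1,36); ℓ=14 even so k=13
a_0=18:  p_0=18·1+0=18,  q_0=18·0+1=1
a_1=1:  p_1=1·18+1=19,  q_1=1·1+0=1
…
a_5=4:  p_5=4·149+56=652,  q_5=4·8+3=35
a_6=1:  p_6=1·652+149=801,  q_6=1·35+8=43
a_7=17:  p_7=17·801+652=14269,  q_7=17·43+35=766
…
a_10=2:  p_10=2·74549+15070=164168,  q_10=2·4002+809=8813
…
a_12=1:  p_12=1·238717+164168=402885,  q_12=1·12815+8813=21628
a_13=1:  p_13=1·402885+238717=641602,  q_13=1·21628+12815=34443
fundamental: x₁=641602, y₁=34443  (since 411653126404 − 347·1186320249 = 1)
(641602+34443√347)^2 = 823306252807 + 44197395372√347
(641602+34443√347)^3 = 1056469876826312026 + 56714274530897445√347
(641602+34443√347)^4 = 1355666371822207590758497 + 72775983935101527618408√347
(641602+34443√347)^5 = 1739596510986687599414840072362 + 93386433689401306371520721787√347

641602 34443
823306252807 44197395372
1056469876826312026 56714274530897445
1355666371822207590758497 72775983935101527618408
1739596510986687599414840072362 93386433689401306371520721787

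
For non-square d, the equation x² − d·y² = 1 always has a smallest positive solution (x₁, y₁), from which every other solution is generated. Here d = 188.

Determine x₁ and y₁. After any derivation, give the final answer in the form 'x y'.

√188 → a₀=13, period (1,2,2,6,2,2,1,26); ℓ=8 even so k=7
i=0: a=13 ⇒ p=13, q=1
…
i=6: a=2 ⇒ p=3277, q=239
i=7: a=1 ⇒ p=4607, q=336
(x₁, y₁) = (4607, 336);  4607² − 188·336² = 1 ✓

4607 336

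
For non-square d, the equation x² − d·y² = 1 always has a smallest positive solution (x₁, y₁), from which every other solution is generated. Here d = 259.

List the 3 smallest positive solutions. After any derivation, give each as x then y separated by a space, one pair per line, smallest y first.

d=259: √d = [16; 10,1,2,3,4,3,2,1,10,32] (ℓ=10, even), read p_9/q_9
k=0  a_k=16  p_k/q_k = 16/1
…
k=3  a_k=2  p_k/q_k = 515/32
k=4  a_k=3  p_k/q_k = 1722/107
…
k=8  a_k=1  p_k/q_k = 79196/4921
k=9  a_k=10  p_k/q_k = 847225/52644
fundamental: x₁=847225, y₁=52644  (since 717790200625 − 259·2771390736 = 1)
k=2:  x_2 = 847225·847225+259·52644·52644 = 1435580401249,  y_2 = 847225·52644+52644·847225 = 89202625800
k=3:  x_3 = 847225·1435580401249+259·52644·89202625800 = 2432519210895520825,  y_3 = 847225·89202625800+52644·1435580401249 = 151149389286757356

847225 52644
1435580401249 89202625800
2432519210895520825 151149389286757356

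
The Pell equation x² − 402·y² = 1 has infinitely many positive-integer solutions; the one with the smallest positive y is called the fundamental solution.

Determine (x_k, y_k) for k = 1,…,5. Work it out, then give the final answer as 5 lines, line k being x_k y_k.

401 20
321601 16040
257923601 12864060
206854406401 10316960080
165896976010001 8274189120100

√402 → a₀=20, period (20,40); ℓ=2 even so k=1
k=0  a_k=20  p_k/q_k = 20/1
k=1  a_k=20  p_k/q_k = 401/20
fundamental: x₁=401, y₁=20  (since 160801 − 402·400 = 1)
n=2: (401,20)∘(401,20) = (401·401+402·20·20, 401·20+20·401) = (321601,16040)
n=3: (321601,16040)∘(401,20) = (401·321601+402·20·16040, 401·16040+20·321601) = (257923601,12864060)
n=4: (257923601,12864060)∘(401,20) = (401·257923601+402·20·12864060, 401·12864060+20·257923601) = (206854406401,10316960080)
n=5: (206854406401,10316960080)∘(401,20) = (401·206854406401+402·20·10316960080, 401·10316960080+20·206854406401) = (165896976010001,8274189120100)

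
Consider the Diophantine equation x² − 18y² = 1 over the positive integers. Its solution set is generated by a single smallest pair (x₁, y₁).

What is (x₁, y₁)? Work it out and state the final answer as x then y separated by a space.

√18 = [4; 4,8, …], period ℓ=2 (even) → k=1
step 0: (4, 1)  from 4·(1,0) + (0,1)
step 1: (17, 4)  from 4·(4,1) + (1,0)
→ (17, 4).  Check: 17²=289, 18·4²=288, difference 1.

17 4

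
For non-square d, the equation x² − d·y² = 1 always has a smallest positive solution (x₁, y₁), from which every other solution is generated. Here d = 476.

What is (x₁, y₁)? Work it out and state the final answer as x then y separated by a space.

√476 → a₀=21, period (1,4,2,10,2,4,1,42); ℓ=8 even so k=7
k=0  a_k=21  p_k/q_k = 21/1
k=1  a_k=1  p_k/q_k = 22/1
k=2  a_k=4  p_k/q_k = 109/5
…
k=4  a_k=10  p_k/q_k = 2509/115
…
k=6  a_k=4  p_k/q_k = 23541/1079
k=7  a_k=1  p_k/q_k = 28799/1320
fundamental: x₁=28799, y₁=1320  (since 829382401 − 476·1742400 = 1)

28799 1320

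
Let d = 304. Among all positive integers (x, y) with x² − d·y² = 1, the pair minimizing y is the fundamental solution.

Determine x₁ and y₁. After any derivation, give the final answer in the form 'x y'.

[17; 2,3,2,1,1,1,1,1,2,3,2,34] for √304; ℓ=12 ⇒ convergent index 11
i=0: a=17 ⇒ p=17, q=1
i=1: a=2 ⇒ p=35, q=2
i=2: a=3 ⇒ p=122, q=7
…
i=5: a=1 ⇒ p=680, q=39
…
i=7: a=1 ⇒ p=1761, q=101
…
i=10: a=3 ⇒ p=25177, q=1444
i=11: a=2 ⇒ p=57799, q=3315
→ (57799, 3315).  Check: 57799²=3340724401, 304·3315²=3340724400, difference 1.

57799 3315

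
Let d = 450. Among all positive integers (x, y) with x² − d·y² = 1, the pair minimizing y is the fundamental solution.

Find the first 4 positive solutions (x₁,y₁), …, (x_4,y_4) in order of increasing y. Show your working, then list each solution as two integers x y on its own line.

√450 = [21; 4,1,2,4,2,1,4,42, …], period ℓ=8 (even) → k=7
a_0=21:  p_0=21·1+0=21,  q_0=21·0+1=1
…
a_4=4:  p_4=4·297+106=1294,  q_4=4·14+5=61
a_5=2:  p_5=2·1294+297=2885,  q_5=2·61+14=136
a_6=1:  p_6=1·2885+1294=4179,  q_6=1·136+61=197
a_7=4:  p_7=4·4179+2885=19601,  q_7=4·197+136=924
(x₁, y₁) = (19601, 924);  19601² − 450·924² = 1 ✓
(x_2, y_2) = (19601·19601 + 450·924·924, 19601·924 + 924·19601) = (768398401, 36222648)
(x_3, y_3) = (19601·768398401 + 450·924·36222648, 19601·36222648 + 924·768398401) = (30122754096401, 1420000245972)
(x_4, y_4) = (19601·30122754096401 + 450·924·1420000245972, 19601·1420000245972 + 924·30122754096401) = (1180872205318713601, 55666849606371696)

19601 924
768398401 36222648
30122754096401 1420000245972
1180872205318713601 55666849606371696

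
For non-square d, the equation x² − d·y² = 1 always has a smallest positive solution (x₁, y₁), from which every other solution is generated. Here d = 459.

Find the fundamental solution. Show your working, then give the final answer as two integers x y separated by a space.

√459 → a₀=21, period (2,2,1,4,21,4,1,2,2,42); ℓ=10 even so k=9
i=0: a=21 ⇒ p=21, q=1
…
i=3: a=1 ⇒ p=150, q=7
…
i=5: a=21 ⇒ p=14997, q=700
…
i=8: a=2 ⇒ p=212079, q=9899
i=9: a=2 ⇒ p=499850, q=23331
(x₁, y₁) = (499850, 23331);  499850² − 459·23331² = 1 ✓

499850 23331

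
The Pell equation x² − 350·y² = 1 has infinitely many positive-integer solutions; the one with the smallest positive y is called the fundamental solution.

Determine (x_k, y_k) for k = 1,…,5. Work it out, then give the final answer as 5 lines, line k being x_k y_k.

449 24
403201 21552
362074049 19353672
325142092801 17379575904
291977237261249 15606839808120

√350 = [18; 1,2,2,2,1,36, …], period ℓ=6 (even) → k=5
step 0: (18, 1)  from 18·(1,0) + (0,1)
…
step 2: (56, 3)  from 2·(19,1) + (18,1)
…
step 4: (318, 17)  from 2·(131,7) + (56,3)
step 5: (449, 24)  from 1·(318,17) + (131,7)
(x₁, y₁) = (449, 24);  449² − 350·24² = 1 ✓
k=2:  x_2 = 449·449+350·24·24 = 403201,  y_2 = 449·24+24·449 = 21552
k=3:  x_3 = 449·403201+350·24·21552 = 362074049,  y_3 = 449·21552+24·403201 = 19353672
k=4:  x_4 = 449·362074049+350·24·19353672 = 325142092801,  y_4 = 449·19353672+24·362074049 = 17379575904
k=5:  x_5 = 449·325142092801+350·24·17379575904 = 291977237261249,  y_5 = 449·17379575904+24·325142092801 = 15606839808120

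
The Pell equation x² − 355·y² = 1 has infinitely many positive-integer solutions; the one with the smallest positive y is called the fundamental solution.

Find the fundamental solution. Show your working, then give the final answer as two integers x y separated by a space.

√355 = [18; 1,5,3,3,1,6,1,3,3,5,1,36, …], period ℓ=12 (even) → k=11
a_0=18:  p_0=18·1+0=18,  q_0=18·0+1=1
…
a_2=5:  p_2=5·19+18=113,  q_2=5·1+1=6
…
a_4=3:  p_4=3·358+113=1187,  q_4=3·19+6=63
a_5=1:  p_5=1·1187+358=1545,  q_5=1·63+19=82
a_6=6:  p_6=6·1545+1187=10457,  q_6=6·82+63=555
a_7=1:  p_7=1·10457+1545=12002,  q_7=1·555+82=637
a_8=3:  p_8=3·12002+10457=46463,  q_8=3·637+555=2466
a_9=3:  p_9=3·46463+12002=151391,  q_9=3·2466+637=8035
a_10=5:  p_10=5·151391+46463=803418,  q_10=5·8035+2466=42641
a_11=1:  p_11=1·803418+151391=954809,  q_11=1·42641+8035=50676
→ (954809, 50676).  Check: 954809²=911660226481, 355·50676²=911660226480, difference 1.

954809 50676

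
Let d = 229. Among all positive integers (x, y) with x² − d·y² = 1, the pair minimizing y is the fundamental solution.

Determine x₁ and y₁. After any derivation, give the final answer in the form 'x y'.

[15; 7,1,1,7,30] for √229; ℓ=5 ⇒ convergent index 9
k=0  a_k=15  p_k/q_k = 15/1
k=1  a_k=7  p_k/q_k = 106/7
…
k=3  a_k=1  p_k/q_k = 227/15
k=4  a_k=7  p_k/q_k = 1710/113
k=5  a_k=30  p_k/q_k = 51527/3405
k=6  a_k=7  p_k/q_k = 362399/23948
…
k=8  a_k=1  p_k/q_k = 776325/51301
k=9  a_k=7  p_k/q_k = 5848201/386460
fundamental: x₁=5848201, y₁=386460  (since 34201454936401 − 229·149351331600 = 1)

5848201 386460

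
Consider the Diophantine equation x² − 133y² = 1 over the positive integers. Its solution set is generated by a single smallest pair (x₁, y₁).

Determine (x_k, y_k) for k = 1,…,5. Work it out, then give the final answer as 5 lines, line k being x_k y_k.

2588599 224460
13401689565601 1162073863080
69383200415647777399 6016286479789825380
359210566425477440164982401 31147506330593762303822160
1859704226076779569066850908714999 161256807479731348725343689282300

√133 → a₀=11, period (1,1,7,5,1,…,1,1,22); ℓ=16 even so k=15
k=0  a_k=11  p_k/q_k = 11/1
k=1  a_k=1  p_k/q_k = 12/1
k=2  a_k=1  p_k/q_k = 23/2
k=3  a_k=7  p_k/q_k = 173/15
k=4  a_k=5  p_k/q_k = 888/77
k=5  a_k=1  p_k/q_k = 1061/92
k=6  a_k=1  p_k/q_k = 1949/169
…
k=9  a_k=1  p_k/q_k = 10979/952
k=10  a_k=1  p_k/q_k = 18948/1643
…
k=12  a_k=5  p_k/q_k = 168583/14618
k=13  a_k=7  p_k/q_k = 1210008/104921
k=14  a_k=1  p_k/q_k = 1378591/119539
k=15  a_k=1  p_k/q_k = 2588599/224460
→ (2588599, 224460).  Check: 2588599²=6700844782801, 133·224460²=6700844782800, difference 1.
k=2:  x_2 = 2588599·2588599+133·224460·224460 = 13401689565601,  y_2 = 2588599·224460+224460·2588599 = 1162073863080
k=3:  x_3 = 2588599·13401689565601+133·224460·1162073863080 = 69383200415647777399,  y_3 = 2588599·1162073863080+224460·13401689565601 = 6016286479789825380
k=4:  x_4 = 2588599·69383200415647777399+133·224460·6016286479789825380 = 359210566425477440164982401,  y_4 = 2588599·6016286479789825380+224460·69383200415647777399 = 31147506330593762303822160
k=5:  x_5 = 2588599·359210566425477440164982401+133·224460·31147506330593762303822160 = 1859704226076779569066850908714999,  y_5 = 2588599·31147506330593762303822160+224460·359210566425477440164982401 = 161256807479731348725343689282300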